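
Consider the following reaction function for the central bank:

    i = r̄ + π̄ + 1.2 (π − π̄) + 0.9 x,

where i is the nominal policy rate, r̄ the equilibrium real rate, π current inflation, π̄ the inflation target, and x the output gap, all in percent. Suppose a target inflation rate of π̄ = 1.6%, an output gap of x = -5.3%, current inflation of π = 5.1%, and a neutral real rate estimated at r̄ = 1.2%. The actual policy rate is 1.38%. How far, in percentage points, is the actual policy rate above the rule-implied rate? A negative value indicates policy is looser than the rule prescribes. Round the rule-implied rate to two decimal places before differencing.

i = 1.2 + 1.6 + 1.2 × (5.1 − 1.6) + 0.9 × (-5.3)
   = 1.2 + 1.6 + 4.2 − 4.77 = 2.23
Deviation = 1.38 − 2.23 = -0.85 pp.

-0.85 pp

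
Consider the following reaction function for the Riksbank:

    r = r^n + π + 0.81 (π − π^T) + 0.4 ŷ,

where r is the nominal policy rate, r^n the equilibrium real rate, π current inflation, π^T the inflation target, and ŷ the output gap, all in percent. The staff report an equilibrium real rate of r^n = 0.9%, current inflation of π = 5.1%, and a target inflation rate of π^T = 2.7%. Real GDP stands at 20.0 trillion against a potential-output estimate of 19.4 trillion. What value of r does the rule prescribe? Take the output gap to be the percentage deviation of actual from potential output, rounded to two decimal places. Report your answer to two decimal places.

Output gap = 100 × (20.0 − 19.4) / 19.4 = 3.09%.
r = 0.90 + 5.10 + 0.81 × (5.10 − 2.70) + 0.4 × 3.09
   = 0.90 + 5.1 + 1.944 + 1.236 = 9.18

9.18%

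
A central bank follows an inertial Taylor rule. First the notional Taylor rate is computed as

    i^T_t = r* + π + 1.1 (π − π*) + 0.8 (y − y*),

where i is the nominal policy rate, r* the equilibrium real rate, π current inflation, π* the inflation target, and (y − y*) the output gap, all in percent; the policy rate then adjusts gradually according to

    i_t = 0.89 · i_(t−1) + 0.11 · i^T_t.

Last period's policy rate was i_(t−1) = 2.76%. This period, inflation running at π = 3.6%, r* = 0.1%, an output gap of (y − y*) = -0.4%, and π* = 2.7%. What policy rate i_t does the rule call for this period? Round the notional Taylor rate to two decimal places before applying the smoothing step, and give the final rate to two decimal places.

2.94%

i^T_t = 0.1 + 3.6 + 1.1 × (3.6 − 2.7) + 0.8 × (-0.4)
   = 0.1 + 3.6 + 0.99 − 0.32 = 4.37
i_t = 0.89 × 2.76 + 0.11 × 4.37 = 2.4564 + 0.4807 = 2.94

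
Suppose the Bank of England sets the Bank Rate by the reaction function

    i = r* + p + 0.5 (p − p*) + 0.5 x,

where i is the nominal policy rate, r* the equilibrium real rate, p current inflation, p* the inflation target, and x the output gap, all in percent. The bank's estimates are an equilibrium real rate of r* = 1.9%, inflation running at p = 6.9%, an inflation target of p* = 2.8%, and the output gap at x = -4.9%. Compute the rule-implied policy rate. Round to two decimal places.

i = 1.9 + 6.9 + 0.5 × (6.9 − 2.8) + 0.5 × (-4.9)
   = 1.9 + 6.9 + 2.05 − 2.45 = 8.40

8.40%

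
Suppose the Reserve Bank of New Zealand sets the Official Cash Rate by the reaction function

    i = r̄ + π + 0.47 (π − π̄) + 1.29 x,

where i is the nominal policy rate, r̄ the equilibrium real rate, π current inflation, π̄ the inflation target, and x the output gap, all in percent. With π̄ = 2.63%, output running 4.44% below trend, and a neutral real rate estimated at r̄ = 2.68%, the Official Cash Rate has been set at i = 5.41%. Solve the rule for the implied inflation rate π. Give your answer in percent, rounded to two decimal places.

6.59%

Output 4.44% below potential → x = -4.44.
Collecting π: i = r̄ + (1 + 0.47) π − 0.47 π̄ + 1.29 x
1.47 π = 5.41 − 2.68 + 0.47 × 2.63 − 1.29 × (-4.44) = 9.6937
π = 9.6937 / 1.47 = 6.59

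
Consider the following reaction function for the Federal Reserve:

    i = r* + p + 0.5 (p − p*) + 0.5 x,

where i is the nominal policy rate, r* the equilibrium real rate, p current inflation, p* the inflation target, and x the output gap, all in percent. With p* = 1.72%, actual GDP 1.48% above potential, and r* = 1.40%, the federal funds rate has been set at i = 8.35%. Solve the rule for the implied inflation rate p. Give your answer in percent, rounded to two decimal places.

4.71%

Output 1.48% above potential → x = 1.48.
Collecting p: i = r* + (1 + 0.5) p − 0.5 p* + 0.5 x
1.5 p = 8.35 − 1.40 + 0.5 × 1.72 − 0.5 × 1.48 = 7.07
p = 7.07 / 1.5 = 4.71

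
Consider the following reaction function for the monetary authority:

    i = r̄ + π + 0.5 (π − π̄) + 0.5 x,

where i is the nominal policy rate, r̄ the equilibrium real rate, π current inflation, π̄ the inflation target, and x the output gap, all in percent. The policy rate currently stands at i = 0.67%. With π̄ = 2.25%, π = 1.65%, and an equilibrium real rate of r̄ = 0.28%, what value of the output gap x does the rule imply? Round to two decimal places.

-1.92%

0.5 x = 0.67 − 0.28 − 1.65 − 0.5 × (1.65 − 2.25) = -0.96
x = -0.96 / 0.5 = -1.92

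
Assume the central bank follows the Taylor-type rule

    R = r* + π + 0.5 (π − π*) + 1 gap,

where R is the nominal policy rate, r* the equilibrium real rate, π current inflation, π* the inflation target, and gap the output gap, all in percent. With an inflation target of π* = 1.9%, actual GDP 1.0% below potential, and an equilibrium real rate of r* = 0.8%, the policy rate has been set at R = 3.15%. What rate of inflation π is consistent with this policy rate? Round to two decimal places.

2.87%

Output 1.0% below potential → gap = -1.0.
Collecting π: R = r* + (1 + 0.5) π − 0.5 π* + 1 gap
1.5 π = 3.15 − 0.8 + 0.5 × 1.9 − 1 × (-1.0) = 4.3
π = 4.3 / 1.5 = 2.87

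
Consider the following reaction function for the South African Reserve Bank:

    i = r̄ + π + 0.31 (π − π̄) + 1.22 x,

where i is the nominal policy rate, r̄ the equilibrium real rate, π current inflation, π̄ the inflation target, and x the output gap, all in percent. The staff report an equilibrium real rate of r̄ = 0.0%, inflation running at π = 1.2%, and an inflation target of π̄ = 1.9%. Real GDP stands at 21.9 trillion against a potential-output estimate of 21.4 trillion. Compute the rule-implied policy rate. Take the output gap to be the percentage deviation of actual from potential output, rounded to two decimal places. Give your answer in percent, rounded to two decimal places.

3.84%

Output gap = 100 × (21.9 − 21.4) / 21.4 = 2.34%.
i = 0.00 + 1.20 + 0.31 × (1.20 − 1.90) + 1.22 × 2.34
   = 0.00 + 1.2 − 0.217 + 2.8548 = 3.84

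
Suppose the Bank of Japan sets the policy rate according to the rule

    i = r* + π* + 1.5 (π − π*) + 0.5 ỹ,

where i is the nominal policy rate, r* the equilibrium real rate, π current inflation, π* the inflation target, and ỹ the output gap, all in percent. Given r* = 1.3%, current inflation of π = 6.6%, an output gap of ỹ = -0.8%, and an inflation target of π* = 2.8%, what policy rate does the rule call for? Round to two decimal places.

9.40%

i = 1.3 + 2.8 + 1.5 × (6.6 − 2.8) + 0.5 × (-0.8)
   = 1.3 + 2.8 + 5.7 − 0.4 = 9.40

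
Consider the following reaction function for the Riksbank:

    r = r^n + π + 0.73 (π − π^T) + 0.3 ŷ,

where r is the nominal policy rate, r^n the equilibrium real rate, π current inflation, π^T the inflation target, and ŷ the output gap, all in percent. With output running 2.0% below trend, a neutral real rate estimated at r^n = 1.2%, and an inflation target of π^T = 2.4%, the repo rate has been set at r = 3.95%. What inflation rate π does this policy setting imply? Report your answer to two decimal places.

Output 2.0% below potential → ŷ = -2.0.
Collecting π: r = r^n + (1 + 0.73) π − 0.73 π^T + 0.3 ŷ
1.73 π = 3.95 − 1.2 + 0.73 × 2.4 − 0.3 × (-2.0) = 5.102
π = 5.102 / 1.73 = 2.95

2.95%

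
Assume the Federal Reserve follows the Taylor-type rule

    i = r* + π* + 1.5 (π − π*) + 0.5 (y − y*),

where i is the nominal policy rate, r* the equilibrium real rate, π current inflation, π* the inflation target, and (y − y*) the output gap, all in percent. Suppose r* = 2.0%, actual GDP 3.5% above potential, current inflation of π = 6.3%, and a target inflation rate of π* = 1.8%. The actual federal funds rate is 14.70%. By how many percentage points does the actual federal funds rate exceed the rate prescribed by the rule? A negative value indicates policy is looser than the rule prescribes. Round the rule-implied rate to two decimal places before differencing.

2.40 pp

Output 3.5% above potential → (y − y*) = 3.5.
i = 2.0 + 1.8 + 1.5 × (6.3 − 1.8) + 0.5 × 3.5
   = 2.0 + 1.8 + 6.75 + 1.75 = 12.30
Deviation = 14.70 − 12.30 = 2.40 pp.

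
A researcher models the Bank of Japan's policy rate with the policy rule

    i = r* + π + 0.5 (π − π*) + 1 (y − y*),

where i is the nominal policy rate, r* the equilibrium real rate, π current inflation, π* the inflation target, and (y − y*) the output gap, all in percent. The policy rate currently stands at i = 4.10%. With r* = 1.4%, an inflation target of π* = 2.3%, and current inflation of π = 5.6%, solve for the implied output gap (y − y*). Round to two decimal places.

-4.55%

1 (y − y*) = 4.10 − 1.4 − 5.6 − 0.5 × (5.6 − 2.3) = -4.55
(y − y*) = -4.55 / 1 = -4.55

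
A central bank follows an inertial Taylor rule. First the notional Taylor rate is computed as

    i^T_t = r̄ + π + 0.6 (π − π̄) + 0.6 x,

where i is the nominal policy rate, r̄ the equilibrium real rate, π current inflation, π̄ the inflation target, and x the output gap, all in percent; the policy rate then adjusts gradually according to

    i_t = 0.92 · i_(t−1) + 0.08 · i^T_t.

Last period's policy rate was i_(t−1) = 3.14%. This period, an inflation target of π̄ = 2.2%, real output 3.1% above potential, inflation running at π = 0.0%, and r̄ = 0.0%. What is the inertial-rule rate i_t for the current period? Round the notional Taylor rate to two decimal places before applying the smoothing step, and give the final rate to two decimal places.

Output 3.1% above potential → x = 3.1.
i^T_t = 0.0 + 0.0 + 0.6 × (0.0 − 2.2) + 0.6 × 3.1
   = 0.0 + 0 − 1.32 + 1.86 = 0.54
i_t = 0.92 × 3.14 + 0.08 × 0.54 = 2.8888 + 0.0432 = 2.93

2.93%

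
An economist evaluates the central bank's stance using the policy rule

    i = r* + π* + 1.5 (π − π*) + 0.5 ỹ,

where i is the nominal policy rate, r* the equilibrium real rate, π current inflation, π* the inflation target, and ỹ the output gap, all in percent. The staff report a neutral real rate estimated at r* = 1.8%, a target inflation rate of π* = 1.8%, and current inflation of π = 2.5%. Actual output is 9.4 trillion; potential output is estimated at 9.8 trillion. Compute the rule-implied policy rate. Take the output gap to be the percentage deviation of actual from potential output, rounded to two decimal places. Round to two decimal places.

2.61%

Output gap = 100 × (9.4 − 9.8) / 9.8 = -4.08%.
i = 1.80 + 1.80 + 1.5 × (2.50 − 1.80) + 0.5 × (-4.08)
   = 1.80 + 1.8 + 1.05 − 2.04 = 2.61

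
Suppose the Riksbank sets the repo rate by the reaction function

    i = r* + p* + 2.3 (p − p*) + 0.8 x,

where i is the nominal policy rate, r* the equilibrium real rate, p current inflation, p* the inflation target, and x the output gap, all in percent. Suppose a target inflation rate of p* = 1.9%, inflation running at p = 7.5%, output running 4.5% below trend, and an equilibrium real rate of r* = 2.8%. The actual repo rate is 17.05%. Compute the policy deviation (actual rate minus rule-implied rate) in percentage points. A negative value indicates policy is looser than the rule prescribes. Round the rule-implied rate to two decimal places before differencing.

3.07 pp

Output 4.5% below potential → x = -4.5.
i = 2.8 + 1.9 + 2.3 × (7.5 − 1.9) + 0.8 × (-4.5)
   = 2.8 + 1.9 + 12.88 − 3.6 = 13.98
Deviation = 17.05 − 13.98 = 3.07 pp.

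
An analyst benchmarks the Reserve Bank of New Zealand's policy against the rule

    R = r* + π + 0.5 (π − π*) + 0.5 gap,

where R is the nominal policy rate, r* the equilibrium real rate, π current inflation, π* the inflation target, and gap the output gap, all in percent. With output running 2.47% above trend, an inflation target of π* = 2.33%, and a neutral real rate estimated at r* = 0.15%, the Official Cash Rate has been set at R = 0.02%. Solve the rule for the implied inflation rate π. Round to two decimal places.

-0.13%

Output 2.47% above potential → gap = 2.47.
Collecting π: R = r* + (1 + 0.5) π − 0.5 π* + 0.5 gap
1.5 π = 0.02 − 0.15 + 0.5 × 2.33 − 0.5 × 2.47 = -0.2
π = -0.2 / 1.5 = -0.13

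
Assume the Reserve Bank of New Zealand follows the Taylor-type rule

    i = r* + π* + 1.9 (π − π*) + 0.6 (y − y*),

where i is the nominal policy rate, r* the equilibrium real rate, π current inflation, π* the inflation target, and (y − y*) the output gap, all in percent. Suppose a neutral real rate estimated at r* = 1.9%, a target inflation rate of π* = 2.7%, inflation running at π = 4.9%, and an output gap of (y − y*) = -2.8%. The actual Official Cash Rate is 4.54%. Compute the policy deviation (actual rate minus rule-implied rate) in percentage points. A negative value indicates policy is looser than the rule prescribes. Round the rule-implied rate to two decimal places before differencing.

-2.56 pp

i = 1.9 + 2.7 + 1.9 × (4.9 − 2.7) + 0.6 × (-2.8)
   = 1.9 + 2.7 + 4.18 − 1.68 = 7.10
Deviation = 4.54 − 7.10 = -2.56 pp.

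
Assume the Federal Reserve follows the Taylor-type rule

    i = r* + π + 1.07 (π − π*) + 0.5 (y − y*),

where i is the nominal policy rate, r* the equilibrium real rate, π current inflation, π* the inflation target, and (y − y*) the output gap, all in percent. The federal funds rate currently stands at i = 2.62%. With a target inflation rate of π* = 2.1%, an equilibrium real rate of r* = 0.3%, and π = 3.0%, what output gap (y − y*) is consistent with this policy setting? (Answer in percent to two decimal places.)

0.5 (y − y*) = 2.62 − 0.3 − 3.0 − 1.07 × (3.0 − 2.1) = -1.643
(y − y*) = -1.643 / 0.5 = -3.29

-3.29%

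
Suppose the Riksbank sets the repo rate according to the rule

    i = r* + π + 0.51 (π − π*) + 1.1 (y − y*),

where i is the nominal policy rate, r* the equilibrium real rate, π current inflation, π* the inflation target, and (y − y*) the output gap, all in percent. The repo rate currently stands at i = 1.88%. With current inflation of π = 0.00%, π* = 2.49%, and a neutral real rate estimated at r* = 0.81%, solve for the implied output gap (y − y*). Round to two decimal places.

1.1 (y − y*) = 1.88 − 0.81 − 0.00 − 0.51 × (0.00 − 2.49) = 2.3399
(y − y*) = 2.3399 / 1.1 = 2.13

2.13%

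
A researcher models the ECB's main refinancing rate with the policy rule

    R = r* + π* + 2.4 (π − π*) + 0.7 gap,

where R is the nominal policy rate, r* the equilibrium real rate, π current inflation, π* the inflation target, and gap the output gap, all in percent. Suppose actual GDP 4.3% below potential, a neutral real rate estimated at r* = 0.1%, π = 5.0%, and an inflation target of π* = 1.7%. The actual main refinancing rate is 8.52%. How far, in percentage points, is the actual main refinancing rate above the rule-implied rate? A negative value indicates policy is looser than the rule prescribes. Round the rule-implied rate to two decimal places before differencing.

Output 4.3% below potential → gap = -4.3.
R = 0.1 + 1.7 + 2.4 × (5.0 − 1.7) + 0.7 × (-4.3)
   = 0.1 + 1.7 + 7.92 − 3.01 = 6.71
Deviation = 8.52 − 6.71 = 1.81 pp.

1.81 pp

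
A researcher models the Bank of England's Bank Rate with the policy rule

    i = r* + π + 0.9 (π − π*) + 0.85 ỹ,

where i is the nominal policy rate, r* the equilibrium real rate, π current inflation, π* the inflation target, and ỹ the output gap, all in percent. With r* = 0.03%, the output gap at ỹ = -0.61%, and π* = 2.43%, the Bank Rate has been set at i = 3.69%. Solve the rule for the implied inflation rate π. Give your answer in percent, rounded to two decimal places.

Collecting π: i = r* + (1 + 0.9) π − 0.9 π* + 0.85 ỹ
1.9 π = 3.69 − 0.03 + 0.9 × 2.43 − 0.85 × (-0.61) = 6.3655
π = 6.3655 / 1.9 = 3.35

3.35%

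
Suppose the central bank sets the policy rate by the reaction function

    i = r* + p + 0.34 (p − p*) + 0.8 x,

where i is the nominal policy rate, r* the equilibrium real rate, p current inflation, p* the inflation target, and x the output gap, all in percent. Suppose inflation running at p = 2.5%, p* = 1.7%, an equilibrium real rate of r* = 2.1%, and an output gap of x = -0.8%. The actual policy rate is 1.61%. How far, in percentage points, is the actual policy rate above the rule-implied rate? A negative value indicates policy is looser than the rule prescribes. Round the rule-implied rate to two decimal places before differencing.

i = 2.1 + 2.5 + 0.34 × (2.5 − 1.7) + 0.8 × (-0.8)
   = 2.1 + 2.5 + 0.272 − 0.64 = 4.23
Deviation = 1.61 − 4.23 = -2.62 pp.

-2.62 pp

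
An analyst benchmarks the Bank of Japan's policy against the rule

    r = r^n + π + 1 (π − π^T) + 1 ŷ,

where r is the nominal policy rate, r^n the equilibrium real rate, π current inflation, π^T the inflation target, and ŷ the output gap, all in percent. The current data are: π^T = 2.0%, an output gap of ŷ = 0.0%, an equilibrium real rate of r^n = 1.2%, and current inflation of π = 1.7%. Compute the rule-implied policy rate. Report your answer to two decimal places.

2.60%

r = 1.2 + 1.7 + 1 × (1.7 − 2.0) + 1 × 0.0
   = 1.2 + 1.7 − 0.3 + 0 = 2.60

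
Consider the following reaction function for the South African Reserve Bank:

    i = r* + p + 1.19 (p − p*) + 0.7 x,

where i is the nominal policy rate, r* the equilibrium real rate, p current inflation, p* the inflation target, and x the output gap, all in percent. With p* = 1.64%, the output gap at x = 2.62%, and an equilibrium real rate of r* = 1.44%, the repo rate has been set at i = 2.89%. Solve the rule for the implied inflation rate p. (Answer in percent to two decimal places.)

0.72%

Collecting p: i = r* + (1 + 1.19) p − 1.19 p* + 0.7 x
2.19 p = 2.89 − 1.44 + 1.19 × 1.64 − 0.7 × 2.62 = 1.5676
p = 1.5676 / 2.19 = 0.72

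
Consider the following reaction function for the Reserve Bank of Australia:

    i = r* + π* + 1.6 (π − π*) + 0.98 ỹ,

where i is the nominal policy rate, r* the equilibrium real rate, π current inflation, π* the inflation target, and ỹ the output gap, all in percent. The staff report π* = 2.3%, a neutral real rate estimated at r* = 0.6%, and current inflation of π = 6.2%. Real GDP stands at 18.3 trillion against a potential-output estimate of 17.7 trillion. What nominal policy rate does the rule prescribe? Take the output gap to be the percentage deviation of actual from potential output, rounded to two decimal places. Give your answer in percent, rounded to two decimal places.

12.46%

Output gap = 100 × (18.3 − 17.7) / 17.7 = 3.39%.
i = 0.60 + 2.30 + 1.6 × (6.20 − 2.30) + 0.98 × 3.39
   = 0.60 + 2.3 + 6.24 + 3.3222 = 12.46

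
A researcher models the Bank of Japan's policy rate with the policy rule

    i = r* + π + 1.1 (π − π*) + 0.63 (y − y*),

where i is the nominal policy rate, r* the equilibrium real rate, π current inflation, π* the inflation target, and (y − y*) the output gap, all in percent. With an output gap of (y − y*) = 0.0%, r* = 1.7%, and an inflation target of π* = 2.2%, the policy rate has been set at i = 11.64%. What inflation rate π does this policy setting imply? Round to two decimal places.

5.89%

Collecting π: i = r* + (1 + 1.1) π − 1.1 π* + 0.63 (y − y*)
2.1 π = 11.64 − 1.7 + 1.1 × 2.2 − 0.63 × 0.0 = 12.36
π = 12.36 / 2.1 = 5.89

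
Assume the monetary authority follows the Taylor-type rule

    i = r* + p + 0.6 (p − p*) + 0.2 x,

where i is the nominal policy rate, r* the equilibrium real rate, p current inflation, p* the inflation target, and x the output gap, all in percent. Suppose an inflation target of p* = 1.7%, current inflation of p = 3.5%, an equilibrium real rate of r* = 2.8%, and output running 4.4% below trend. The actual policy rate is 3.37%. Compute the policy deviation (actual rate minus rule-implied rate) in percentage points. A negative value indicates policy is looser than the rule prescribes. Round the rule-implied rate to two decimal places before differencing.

-3.13 pp

Output 4.4% below potential → x = -4.4.
i = 2.8 + 3.5 + 0.6 × (3.5 − 1.7) + 0.2 × (-4.4)
   = 2.8 + 3.5 + 1.08 − 0.88 = 6.50
Deviation = 3.37 − 6.50 = -3.13 pp.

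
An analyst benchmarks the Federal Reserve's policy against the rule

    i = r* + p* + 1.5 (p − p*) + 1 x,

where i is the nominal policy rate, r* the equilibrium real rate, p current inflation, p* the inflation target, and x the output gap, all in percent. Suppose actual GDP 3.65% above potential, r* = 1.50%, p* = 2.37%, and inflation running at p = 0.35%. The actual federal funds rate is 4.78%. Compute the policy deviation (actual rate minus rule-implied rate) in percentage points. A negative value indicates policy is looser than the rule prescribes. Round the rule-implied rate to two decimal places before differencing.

0.29 pp

Output 3.65% above potential → x = 3.65.
i = 1.50 + 2.37 + 1.5 × (0.35 − 2.37) + 1 × 3.65
   = 1.50 + 2.37 − 3.03 + 3.65 = 4.49
Deviation = 4.78 − 4.49 = 0.29 pp.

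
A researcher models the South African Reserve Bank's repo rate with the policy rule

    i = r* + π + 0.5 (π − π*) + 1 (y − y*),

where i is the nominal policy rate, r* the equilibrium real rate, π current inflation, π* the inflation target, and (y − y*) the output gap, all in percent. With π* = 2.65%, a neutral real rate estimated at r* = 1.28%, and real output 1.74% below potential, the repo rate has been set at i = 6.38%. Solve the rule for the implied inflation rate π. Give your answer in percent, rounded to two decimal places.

5.44%

Output 1.74% below potential → (y − y*) = -1.74.
Collecting π: i = r* + (1 + 0.5) π − 0.5 π* + 1 (y − y*)
1.5 π = 6.38 − 1.28 + 0.5 × 2.65 − 1 × (-1.74) = 8.165
π = 8.165 / 1.5 = 5.44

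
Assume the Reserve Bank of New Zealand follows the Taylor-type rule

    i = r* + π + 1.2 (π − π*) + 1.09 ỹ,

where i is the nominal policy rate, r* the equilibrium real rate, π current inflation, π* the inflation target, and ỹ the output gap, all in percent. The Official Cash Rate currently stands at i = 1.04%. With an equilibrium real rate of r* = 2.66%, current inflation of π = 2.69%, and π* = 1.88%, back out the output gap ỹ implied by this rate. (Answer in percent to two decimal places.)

-4.85%

1.09 ỹ = 1.04 − 2.66 − 2.69 − 1.2 × (2.69 − 1.88) = -5.282
ỹ = -5.282 / 1.09 = -4.85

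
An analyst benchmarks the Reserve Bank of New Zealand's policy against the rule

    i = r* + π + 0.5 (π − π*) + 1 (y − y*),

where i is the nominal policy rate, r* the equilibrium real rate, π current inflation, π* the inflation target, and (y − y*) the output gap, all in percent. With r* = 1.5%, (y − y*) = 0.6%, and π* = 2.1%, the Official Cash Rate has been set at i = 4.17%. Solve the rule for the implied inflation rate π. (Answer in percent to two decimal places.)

2.08%

Collecting π: i = r* + (1 + 0.5) π − 0.5 π* + 1 (y − y*)
1.5 π = 4.17 − 1.5 + 0.5 × 2.1 − 1 × 0.6 = 3.12
π = 3.12 / 1.5 = 2.08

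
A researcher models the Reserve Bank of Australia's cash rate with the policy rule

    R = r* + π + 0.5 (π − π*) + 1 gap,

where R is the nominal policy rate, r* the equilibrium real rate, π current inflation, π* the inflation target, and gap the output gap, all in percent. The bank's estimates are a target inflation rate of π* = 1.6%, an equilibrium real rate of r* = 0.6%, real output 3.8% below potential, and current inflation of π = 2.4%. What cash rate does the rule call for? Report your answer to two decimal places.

-0.40%

Output 3.8% below potential → gap = -3.8.
R = 0.6 + 2.4 + 0.5 × (2.4 − 1.6) + 1 × (-3.8)
   = 0.6 + 2.4 + 0.4 − 3.8 = -0.40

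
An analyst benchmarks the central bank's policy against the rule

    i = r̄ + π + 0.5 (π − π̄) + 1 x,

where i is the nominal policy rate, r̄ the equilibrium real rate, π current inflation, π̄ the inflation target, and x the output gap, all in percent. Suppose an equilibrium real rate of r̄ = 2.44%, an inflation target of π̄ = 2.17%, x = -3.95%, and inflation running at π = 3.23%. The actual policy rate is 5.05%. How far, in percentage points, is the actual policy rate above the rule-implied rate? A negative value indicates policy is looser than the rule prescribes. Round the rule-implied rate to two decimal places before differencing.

i = 2.44 + 3.23 + 0.5 × (3.23 − 2.17) + 1 × (-3.95)
   = 2.44 + 3.23 + 0.53 − 3.95 = 2.25
Deviation = 5.05 − 2.25 = 2.80 pp.

2.80 pp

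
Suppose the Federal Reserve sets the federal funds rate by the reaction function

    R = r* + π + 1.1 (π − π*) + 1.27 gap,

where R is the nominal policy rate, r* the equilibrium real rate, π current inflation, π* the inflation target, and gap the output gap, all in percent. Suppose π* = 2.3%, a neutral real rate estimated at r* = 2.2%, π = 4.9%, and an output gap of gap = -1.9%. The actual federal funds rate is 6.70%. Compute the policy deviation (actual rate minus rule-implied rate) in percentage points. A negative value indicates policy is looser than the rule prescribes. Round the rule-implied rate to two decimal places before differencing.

R = 2.2 + 4.9 + 1.1 × (4.9 − 2.3) + 1.27 × (-1.9)
   = 2.2 + 4.9 + 2.86 − 2.413 = 7.55
Deviation = 6.70 − 7.55 = -0.85 pp.

-0.85 pp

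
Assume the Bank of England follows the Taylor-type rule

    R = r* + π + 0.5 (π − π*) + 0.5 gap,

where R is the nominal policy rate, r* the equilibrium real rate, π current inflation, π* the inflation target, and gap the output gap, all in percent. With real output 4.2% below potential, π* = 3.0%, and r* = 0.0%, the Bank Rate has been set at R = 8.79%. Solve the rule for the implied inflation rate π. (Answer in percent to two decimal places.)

Output 4.2% below potential → gap = -4.2.
Collecting π: R = r* + (1 + 0.5) π − 0.5 π* + 0.5 gap
1.5 π = 8.79 − 0.0 + 0.5 × 3.0 − 0.5 × (-4.2) = 12.39
π = 12.39 / 1.5 = 8.26

8.26%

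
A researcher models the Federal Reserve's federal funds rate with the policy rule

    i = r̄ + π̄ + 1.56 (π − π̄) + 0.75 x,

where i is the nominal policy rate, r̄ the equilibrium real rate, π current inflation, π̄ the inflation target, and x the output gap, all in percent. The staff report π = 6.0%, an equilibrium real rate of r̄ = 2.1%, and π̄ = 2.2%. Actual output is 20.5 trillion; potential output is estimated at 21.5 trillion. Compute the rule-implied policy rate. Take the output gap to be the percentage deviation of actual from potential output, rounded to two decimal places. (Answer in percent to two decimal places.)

Output gap = 100 × (20.5 − 21.5) / 21.5 = -4.65%.
i = 2.10 + 2.20 + 1.56 × (6.00 − 2.20) + 0.75 × (-4.65)
   = 2.10 + 2.2 + 5.928 − 3.4875 = 6.74

6.74%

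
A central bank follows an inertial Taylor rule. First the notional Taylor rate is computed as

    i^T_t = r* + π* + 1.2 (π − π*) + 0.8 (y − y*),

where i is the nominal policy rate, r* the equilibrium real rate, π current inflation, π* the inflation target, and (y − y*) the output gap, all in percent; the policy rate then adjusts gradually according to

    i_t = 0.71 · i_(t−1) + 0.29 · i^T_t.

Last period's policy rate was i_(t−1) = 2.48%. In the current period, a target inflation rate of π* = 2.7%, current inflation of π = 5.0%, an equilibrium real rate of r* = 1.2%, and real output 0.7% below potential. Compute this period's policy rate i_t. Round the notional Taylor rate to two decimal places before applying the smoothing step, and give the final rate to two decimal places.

Output 0.7% below potential → (y − y*) = -0.7.
i^T_t = 1.2 + 2.7 + 1.2 × (5.0 − 2.7) + 0.8 × (-0.7)
   = 1.2 + 2.7 + 2.76 − 0.56 = 6.10
i_t = 0.71 × 2.48 + 0.29 × 6.10 = 1.7608 + 1.769 = 3.53

3.53%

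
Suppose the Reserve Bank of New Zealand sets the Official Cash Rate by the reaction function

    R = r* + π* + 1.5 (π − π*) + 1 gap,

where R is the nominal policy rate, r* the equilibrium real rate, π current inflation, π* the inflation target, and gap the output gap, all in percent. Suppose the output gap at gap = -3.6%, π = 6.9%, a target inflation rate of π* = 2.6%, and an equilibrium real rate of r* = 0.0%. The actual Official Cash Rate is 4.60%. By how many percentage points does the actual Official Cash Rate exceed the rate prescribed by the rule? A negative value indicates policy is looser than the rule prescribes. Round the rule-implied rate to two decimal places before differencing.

R = 0.0 + 2.6 + 1.5 × (6.9 − 2.6) + 1 × (-3.6)
   = 0.0 + 2.6 + 6.45 − 3.6 = 5.45
Deviation = 4.60 − 5.45 = -0.85 pp.

-0.85 pp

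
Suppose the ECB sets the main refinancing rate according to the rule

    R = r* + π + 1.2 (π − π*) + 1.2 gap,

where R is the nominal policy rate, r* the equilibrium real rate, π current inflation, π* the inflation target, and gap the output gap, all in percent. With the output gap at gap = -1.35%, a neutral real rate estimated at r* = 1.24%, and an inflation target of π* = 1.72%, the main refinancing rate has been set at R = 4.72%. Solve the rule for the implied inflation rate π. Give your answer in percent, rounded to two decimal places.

Collecting π: R = r* + (1 + 1.2) π − 1.2 π* + 1.2 gap
2.2 π = 4.72 − 1.24 + 1.2 × 1.72 − 1.2 × (-1.35) = 7.164
π = 7.164 / 2.2 = 3.26

3.26%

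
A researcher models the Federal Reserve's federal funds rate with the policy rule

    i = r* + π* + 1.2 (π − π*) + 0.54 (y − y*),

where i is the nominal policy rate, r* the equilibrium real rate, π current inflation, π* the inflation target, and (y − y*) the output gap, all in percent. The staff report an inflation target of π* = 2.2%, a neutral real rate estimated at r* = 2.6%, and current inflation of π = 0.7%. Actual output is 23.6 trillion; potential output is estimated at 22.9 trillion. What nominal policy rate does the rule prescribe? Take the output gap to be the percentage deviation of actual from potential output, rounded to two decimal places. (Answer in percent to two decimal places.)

Output gap = 100 × (23.6 − 22.9) / 22.9 = 3.06%.
i = 2.60 + 2.20 + 1.2 × (0.70 − 2.20) + 0.54 × 3.06
   = 2.60 + 2.2 − 1.8 + 1.6524 = 4.65

4.65%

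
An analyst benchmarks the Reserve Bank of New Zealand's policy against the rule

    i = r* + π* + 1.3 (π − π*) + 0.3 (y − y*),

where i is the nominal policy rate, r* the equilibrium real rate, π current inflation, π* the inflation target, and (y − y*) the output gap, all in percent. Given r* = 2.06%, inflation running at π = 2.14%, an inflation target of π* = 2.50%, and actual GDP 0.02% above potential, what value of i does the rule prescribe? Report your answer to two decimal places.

4.10%

Output 0.02% above potential → (y − y*) = 0.02.
i = 2.06 + 2.50 + 1.3 × (2.14 − 2.50) + 0.3 × 0.02
   = 2.06 + 2.5 − 0.468 + 0.006 = 4.10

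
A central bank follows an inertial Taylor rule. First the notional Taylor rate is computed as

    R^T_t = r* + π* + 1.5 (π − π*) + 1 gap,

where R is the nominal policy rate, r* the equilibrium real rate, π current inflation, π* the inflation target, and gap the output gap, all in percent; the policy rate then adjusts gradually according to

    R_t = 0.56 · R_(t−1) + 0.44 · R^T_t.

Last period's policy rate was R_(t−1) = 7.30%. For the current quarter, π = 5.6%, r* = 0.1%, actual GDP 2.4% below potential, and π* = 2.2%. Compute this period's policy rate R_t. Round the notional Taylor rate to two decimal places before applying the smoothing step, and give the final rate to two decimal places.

Output 2.4% below potential → gap = -2.4.
R^T_t = 0.1 + 2.2 + 1.5 × (5.6 − 2.2) + 1 × (-2.4)
   = 0.1 + 2.2 + 5.1 − 2.4 = 5.00
R_t = 0.56 × 7.30 + 0.44 × 5.00 = 4.088 + 2.2 = 6.29

6.29%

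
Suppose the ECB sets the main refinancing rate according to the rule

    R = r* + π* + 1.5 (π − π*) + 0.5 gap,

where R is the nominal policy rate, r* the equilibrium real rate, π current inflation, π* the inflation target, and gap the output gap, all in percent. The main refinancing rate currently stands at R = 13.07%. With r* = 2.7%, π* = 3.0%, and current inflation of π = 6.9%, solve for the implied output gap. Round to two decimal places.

0.5 gap = 13.07 − 2.7 − 3.0 − 1.5 × (6.9 − 3.0) = 1.52
gap = 1.52 / 0.5 = 3.04

3.04%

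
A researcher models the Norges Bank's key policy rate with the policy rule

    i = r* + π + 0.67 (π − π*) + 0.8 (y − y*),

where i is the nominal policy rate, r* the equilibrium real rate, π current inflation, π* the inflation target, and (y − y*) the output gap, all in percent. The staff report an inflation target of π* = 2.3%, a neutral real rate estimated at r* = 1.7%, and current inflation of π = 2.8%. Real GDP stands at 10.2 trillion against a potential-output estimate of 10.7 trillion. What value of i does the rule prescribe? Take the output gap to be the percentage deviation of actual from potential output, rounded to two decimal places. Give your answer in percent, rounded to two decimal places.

1.10%

Output gap = 100 × (10.2 − 10.7) / 10.7 = -4.67%.
i = 1.70 + 2.80 + 0.67 × (2.80 − 2.30) + 0.8 × (-4.67)
   = 1.70 + 2.8 + 0.335 − 3.736 = 1.10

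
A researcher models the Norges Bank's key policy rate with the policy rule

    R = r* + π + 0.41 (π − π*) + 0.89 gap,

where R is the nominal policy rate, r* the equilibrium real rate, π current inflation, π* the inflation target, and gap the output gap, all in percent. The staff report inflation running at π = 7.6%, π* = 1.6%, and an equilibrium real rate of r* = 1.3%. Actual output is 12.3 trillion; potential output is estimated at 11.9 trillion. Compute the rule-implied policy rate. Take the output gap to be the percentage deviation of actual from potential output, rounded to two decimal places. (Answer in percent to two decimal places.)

14.35%

Output gap = 100 × (12.3 − 11.9) / 11.9 = 3.36%.
R = 1.30 + 7.60 + 0.41 × (7.60 − 1.60) + 0.89 × 3.36
   = 1.30 + 7.6 + 2.46 + 2.9904 = 14.35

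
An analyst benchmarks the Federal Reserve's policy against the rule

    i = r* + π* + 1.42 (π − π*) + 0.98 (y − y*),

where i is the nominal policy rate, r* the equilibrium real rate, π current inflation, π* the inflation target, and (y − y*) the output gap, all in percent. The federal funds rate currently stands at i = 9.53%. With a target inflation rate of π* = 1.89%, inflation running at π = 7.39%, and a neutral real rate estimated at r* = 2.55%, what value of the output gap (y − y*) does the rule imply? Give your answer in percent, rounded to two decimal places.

0.98 (y − y*) = 9.53 − 2.55 − 1.89 − 1.42 × (7.39 − 1.89) = -2.72
(y − y*) = -2.72 / 0.98 = -2.78

-2.78%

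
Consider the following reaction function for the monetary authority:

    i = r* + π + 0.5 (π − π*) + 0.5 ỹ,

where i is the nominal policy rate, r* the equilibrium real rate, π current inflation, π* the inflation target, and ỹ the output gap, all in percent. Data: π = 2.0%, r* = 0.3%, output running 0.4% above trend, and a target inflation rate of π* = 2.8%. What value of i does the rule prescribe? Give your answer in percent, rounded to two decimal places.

2.10%

Output 0.4% above potential → ỹ = 0.4.
i = 0.3 + 2.0 + 0.5 × (2.0 − 2.8) + 0.5 × 0.4
   = 0.3 + 2 − 0.4 + 0.2 = 2.10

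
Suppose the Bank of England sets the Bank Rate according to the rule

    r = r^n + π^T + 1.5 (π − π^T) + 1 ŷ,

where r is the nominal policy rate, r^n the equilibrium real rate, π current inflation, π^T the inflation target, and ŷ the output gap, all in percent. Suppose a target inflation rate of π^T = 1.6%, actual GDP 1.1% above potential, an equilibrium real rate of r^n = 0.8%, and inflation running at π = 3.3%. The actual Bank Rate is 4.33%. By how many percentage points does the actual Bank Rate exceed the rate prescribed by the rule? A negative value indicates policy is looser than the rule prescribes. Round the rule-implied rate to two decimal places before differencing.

Output 1.1% above potential → ŷ = 1.1.
r = 0.8 + 1.6 + 1.5 × (3.3 − 1.6) + 1 × 1.1
   = 0.8 + 1.6 + 2.55 + 1.1 = 6.05
Deviation = 4.33 − 6.05 = -1.72 pp.

-1.72 pp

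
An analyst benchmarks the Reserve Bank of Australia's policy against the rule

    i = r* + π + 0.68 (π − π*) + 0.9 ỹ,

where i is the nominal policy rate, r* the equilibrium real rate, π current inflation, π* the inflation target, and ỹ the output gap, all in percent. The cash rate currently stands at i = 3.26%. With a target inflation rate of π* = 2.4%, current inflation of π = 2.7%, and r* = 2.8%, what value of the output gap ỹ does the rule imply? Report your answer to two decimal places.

0.9 ỹ = 3.26 − 2.8 − 2.7 − 0.68 × (2.7 − 2.4) = -2.444
ỹ = -2.444 / 0.9 = -2.72

-2.72%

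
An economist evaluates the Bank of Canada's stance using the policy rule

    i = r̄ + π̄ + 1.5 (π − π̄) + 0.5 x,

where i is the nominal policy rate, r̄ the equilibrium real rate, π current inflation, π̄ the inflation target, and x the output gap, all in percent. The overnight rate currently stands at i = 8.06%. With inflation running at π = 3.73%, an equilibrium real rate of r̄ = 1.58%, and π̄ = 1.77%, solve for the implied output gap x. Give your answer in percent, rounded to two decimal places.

3.54%

0.5 x = 8.06 − 1.58 − 1.77 − 1.5 × (3.73 − 1.77) = 1.77
x = 1.77 / 0.5 = 3.54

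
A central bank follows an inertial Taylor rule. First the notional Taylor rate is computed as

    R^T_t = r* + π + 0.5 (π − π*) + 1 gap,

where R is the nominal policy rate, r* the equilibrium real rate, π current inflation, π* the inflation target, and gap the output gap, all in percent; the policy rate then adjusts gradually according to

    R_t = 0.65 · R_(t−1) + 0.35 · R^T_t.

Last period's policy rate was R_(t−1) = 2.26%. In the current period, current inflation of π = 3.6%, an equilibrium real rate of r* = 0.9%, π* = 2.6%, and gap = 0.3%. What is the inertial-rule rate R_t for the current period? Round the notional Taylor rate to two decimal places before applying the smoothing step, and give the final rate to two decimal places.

R^T_t = 0.9 + 3.6 + 0.5 × (3.6 − 2.6) + 1 × 0.3
   = 0.9 + 3.6 + 0.5 + 0.3 = 5.30
R_t = 0.65 × 2.26 + 0.35 × 5.30 = 1.469 + 1.855 = 3.32

3.32%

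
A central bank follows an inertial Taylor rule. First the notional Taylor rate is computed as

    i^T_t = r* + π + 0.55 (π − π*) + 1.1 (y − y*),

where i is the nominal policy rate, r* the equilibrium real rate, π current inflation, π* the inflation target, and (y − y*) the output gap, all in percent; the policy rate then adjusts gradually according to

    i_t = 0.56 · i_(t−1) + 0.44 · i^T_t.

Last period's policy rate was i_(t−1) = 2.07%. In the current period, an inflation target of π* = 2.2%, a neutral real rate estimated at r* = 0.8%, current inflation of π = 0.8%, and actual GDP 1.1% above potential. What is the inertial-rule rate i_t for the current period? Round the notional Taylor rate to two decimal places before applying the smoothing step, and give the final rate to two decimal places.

2.06%

Output 1.1% above potential → (y − y*) = 1.1.
i^T_t = 0.8 + 0.8 + 0.55 × (0.8 − 2.2) + 1.1 × 1.1
   = 0.8 + 0.8 − 0.77 + 1.21 = 2.04
i_t = 0.56 × 2.07 + 0.44 × 2.04 = 1.1592 + 0.8976 = 2.06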